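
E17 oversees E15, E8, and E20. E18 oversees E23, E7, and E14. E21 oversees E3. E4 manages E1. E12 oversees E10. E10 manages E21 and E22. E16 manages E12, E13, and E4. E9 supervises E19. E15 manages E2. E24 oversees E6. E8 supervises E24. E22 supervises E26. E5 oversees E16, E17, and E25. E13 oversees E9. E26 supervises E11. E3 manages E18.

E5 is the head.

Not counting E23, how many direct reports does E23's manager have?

2

E23 reports to E18. E18's other direct reports are E7, E14 — 2 peers.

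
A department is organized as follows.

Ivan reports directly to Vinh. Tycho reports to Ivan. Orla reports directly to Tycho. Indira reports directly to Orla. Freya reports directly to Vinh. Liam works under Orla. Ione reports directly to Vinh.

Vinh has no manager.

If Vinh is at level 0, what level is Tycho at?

2

Chain from Tycho up to Vinh: Tycho → Ivan → Vinh. That is 2 steps up, so Tycho is 2 levels below Vinh.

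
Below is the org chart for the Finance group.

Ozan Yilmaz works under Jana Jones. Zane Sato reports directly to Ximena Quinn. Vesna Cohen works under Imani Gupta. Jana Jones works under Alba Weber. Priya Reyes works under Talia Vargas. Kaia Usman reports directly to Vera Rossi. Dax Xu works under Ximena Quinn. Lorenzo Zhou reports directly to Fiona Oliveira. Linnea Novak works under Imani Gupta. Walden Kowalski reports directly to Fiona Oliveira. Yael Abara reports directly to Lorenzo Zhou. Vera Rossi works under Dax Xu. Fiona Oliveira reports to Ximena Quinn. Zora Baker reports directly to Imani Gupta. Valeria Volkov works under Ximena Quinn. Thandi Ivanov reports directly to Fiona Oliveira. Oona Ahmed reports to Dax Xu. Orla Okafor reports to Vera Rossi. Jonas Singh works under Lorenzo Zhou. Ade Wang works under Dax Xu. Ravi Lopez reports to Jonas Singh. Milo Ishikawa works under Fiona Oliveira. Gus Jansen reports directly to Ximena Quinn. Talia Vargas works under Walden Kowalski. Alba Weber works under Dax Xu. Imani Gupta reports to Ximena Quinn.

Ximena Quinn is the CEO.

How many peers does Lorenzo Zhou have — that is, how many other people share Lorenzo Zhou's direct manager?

3

Lorenzo Zhou reports to Fiona Oliveira. Fiona Oliveira's other direct reports are Walden Kowalski, Thandi Ivanov, Milo Ishikawa — 3 peers.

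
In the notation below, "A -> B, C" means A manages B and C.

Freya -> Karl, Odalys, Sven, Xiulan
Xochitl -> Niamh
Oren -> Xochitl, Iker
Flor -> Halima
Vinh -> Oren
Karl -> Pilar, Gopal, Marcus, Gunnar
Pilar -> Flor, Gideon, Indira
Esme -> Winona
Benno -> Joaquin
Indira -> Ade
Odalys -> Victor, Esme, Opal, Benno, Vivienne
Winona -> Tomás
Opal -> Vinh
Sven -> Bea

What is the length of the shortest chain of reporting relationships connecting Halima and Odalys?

Halima is 4 levels below Freya, and Odalys is 1 level below Freya (their lowest common manager). The shortest path runs up from Halima to Freya and back down to Odalys: 4 + 1 = 5 links.

5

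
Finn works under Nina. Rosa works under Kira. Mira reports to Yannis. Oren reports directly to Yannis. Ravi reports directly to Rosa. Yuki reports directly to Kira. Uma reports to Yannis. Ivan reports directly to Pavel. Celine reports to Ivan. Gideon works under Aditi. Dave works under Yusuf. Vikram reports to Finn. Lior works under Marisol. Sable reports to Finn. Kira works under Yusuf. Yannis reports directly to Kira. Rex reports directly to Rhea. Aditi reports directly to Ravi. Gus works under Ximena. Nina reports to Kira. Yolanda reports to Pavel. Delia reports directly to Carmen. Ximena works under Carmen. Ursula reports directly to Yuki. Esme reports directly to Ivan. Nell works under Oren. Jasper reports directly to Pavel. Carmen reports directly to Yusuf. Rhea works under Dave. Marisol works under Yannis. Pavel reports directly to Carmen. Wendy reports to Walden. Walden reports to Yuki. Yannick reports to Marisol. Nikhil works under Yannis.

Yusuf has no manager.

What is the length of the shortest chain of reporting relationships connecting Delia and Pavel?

2

Delia is 1 level below Carmen, and Pavel is 1 level below Carmen (their lowest common manager). The shortest path runs up from Delia to Carmen and back down to Pavel: 1 + 1 = 2 links.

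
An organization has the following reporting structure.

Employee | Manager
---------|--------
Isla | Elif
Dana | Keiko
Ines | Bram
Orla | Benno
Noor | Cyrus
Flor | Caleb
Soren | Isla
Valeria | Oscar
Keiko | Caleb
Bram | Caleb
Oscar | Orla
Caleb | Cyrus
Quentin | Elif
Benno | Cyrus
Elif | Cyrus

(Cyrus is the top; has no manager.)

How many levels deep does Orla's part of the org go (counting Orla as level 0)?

2

The longest chain under Orla runs Orla → Oscar → Valeria, which is 2 levels below Orla.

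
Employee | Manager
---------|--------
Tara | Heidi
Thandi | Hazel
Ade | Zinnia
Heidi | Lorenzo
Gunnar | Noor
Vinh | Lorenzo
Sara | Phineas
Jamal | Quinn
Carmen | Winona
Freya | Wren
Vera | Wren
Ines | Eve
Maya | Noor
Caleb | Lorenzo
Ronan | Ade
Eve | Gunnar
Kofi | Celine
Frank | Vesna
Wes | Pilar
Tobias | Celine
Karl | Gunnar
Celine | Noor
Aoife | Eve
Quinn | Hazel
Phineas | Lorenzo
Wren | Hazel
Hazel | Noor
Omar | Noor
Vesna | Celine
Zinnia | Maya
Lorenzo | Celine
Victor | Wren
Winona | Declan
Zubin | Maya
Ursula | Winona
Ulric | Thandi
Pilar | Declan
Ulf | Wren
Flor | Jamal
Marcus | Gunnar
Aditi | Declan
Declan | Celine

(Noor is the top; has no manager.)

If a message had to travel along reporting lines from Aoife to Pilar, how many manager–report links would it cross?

6

Aoife is 3 levels below Noor, and Pilar is 3 levels below Noor (their lowest common manager). The shortest path runs up from Aoife to Noor and back down to Pilar: 3 + 3 = 6 links.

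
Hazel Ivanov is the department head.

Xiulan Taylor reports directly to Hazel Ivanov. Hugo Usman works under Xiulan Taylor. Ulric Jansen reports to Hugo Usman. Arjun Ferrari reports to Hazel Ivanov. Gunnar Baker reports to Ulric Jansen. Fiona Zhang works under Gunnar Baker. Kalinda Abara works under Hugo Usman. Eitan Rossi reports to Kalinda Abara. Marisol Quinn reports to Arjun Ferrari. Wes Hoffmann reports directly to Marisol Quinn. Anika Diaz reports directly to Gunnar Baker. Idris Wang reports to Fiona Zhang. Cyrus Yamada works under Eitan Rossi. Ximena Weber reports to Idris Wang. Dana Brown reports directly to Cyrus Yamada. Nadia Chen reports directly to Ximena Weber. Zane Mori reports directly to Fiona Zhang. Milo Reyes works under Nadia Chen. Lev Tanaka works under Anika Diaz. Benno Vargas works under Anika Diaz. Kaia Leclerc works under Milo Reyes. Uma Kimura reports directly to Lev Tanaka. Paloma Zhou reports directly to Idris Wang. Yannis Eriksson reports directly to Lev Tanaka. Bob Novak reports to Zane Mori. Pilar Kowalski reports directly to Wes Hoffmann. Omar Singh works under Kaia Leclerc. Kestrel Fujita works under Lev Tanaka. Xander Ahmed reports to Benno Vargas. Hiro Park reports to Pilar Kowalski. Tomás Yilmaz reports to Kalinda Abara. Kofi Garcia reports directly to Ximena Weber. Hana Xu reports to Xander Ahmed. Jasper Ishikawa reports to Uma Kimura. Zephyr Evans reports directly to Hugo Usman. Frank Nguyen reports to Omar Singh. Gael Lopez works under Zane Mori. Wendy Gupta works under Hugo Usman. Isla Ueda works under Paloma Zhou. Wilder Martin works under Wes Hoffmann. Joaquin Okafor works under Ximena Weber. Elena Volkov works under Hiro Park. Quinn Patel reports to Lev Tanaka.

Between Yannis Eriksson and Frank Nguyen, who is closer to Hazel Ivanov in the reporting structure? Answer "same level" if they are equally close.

Yannis Eriksson is 7 levels below Hazel Ivanov; Frank Nguyen is 12. Yannis Eriksson is higher.

Yannis Eriksson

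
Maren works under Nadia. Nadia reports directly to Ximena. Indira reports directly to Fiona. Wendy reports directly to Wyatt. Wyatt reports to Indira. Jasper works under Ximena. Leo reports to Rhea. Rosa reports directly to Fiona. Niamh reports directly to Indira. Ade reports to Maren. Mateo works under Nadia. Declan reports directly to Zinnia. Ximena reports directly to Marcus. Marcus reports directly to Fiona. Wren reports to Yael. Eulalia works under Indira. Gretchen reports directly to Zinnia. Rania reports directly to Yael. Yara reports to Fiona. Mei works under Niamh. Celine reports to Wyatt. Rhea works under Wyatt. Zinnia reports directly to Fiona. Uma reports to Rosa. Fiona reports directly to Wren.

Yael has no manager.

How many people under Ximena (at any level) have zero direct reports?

The people in Ximena's organization with no one reporting to them are Jasper, Mateo, Ade. That is 3.

3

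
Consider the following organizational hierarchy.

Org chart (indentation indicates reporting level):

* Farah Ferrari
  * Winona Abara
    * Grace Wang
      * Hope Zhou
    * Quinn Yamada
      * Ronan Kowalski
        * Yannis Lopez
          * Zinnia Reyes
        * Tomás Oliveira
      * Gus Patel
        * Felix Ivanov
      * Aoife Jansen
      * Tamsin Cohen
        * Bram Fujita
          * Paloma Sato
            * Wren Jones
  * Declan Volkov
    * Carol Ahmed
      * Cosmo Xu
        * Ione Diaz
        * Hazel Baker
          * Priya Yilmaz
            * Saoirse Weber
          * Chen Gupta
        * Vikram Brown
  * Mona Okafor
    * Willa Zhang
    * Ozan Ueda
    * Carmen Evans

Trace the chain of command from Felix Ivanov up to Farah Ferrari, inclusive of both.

Felix Ivanov -> Gus Patel -> Quinn Yamada -> Winona Abara -> Farah Ferrari

Felix Ivanov reports to Gus Patel. Gus Patel reports to Quinn Yamada. Quinn Yamada reports to Winona Abara. Winona Abara reports to Farah Ferrari. Farah Ferrari is at the top.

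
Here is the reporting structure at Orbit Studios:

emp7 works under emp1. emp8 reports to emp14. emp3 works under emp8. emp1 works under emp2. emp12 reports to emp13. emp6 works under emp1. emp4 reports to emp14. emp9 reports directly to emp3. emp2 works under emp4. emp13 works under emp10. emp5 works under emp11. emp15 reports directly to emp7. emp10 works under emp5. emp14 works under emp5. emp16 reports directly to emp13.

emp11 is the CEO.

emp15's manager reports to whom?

emp1

emp15 reports to emp7, and emp7 reports to emp1. So emp15's skip-level manager is emp1.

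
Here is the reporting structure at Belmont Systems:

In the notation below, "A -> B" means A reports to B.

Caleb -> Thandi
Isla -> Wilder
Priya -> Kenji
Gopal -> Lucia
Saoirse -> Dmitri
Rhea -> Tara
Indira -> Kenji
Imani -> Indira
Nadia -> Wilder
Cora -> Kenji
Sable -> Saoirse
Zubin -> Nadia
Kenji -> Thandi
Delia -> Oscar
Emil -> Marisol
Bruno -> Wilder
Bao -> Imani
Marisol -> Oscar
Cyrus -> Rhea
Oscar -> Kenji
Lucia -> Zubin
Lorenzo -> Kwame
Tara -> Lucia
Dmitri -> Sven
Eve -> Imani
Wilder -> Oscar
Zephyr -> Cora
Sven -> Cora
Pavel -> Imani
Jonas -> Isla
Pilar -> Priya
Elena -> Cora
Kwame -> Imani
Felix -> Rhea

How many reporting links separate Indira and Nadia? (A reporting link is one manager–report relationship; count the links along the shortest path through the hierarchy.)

Indira is 1 level below Kenji, and Nadia is 3 levels below Kenji (their lowest common manager). The shortest path runs up from Indira to Kenji and back down to Nadia: 1 + 3 = 4 links.

4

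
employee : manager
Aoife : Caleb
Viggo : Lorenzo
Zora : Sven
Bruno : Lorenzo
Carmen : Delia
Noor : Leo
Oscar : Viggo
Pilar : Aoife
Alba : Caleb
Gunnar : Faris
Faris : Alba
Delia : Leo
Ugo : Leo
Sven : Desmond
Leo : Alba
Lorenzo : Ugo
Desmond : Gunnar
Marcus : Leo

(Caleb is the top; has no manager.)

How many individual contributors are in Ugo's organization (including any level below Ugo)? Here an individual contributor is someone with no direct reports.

The people in Ugo's organization with no one reporting to them are Bruno, Oscar. That is 2.

2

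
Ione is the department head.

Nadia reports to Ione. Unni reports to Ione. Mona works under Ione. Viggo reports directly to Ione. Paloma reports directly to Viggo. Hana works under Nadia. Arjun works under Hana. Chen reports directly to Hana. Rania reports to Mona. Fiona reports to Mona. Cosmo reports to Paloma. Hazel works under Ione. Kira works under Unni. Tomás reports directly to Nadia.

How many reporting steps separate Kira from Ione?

Chain from Kira up to Ione: Kira → Unni → Ione. That is 2 steps up, so Kira is 2 levels below Ione.

2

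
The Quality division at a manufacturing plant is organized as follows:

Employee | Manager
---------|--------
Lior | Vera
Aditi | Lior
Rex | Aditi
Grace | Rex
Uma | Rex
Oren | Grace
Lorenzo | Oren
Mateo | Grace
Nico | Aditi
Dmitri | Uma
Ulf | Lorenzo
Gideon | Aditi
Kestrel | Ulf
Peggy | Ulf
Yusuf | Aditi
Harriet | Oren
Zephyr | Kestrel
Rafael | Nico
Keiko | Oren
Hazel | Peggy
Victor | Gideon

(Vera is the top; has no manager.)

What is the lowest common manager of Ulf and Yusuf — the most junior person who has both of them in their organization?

Ulf's chain of managers is Lorenzo, Oren, Grace, Rex, Aditi, Lior, Vera. Yusuf's chain of managers is Aditi, Lior, Vera. The first manager that appears in both chains is Aditi.

Aditi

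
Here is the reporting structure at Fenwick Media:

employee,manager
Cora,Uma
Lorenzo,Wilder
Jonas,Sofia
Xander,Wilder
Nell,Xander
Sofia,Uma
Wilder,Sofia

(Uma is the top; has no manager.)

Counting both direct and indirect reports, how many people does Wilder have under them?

Wilder directly manages Lorenzo, Xander. Lorenzo has no reports. Under Xander: Nell (1). So Wilder's organization is 2 direct reports plus everyone under them: 1 + 2 = 3.

3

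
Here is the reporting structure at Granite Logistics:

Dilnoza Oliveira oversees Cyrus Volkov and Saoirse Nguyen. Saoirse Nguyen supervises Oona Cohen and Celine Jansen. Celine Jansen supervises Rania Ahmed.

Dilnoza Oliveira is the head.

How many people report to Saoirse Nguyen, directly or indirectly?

Saoirse Nguyen directly manages Oona Cohen, Celine Jansen. Oona Cohen has no reports. Under Celine Jansen: Rania Ahmed (1). So Saoirse Nguyen's organization is 2 direct reports plus everyone under them: 1 + 2 = 3.

3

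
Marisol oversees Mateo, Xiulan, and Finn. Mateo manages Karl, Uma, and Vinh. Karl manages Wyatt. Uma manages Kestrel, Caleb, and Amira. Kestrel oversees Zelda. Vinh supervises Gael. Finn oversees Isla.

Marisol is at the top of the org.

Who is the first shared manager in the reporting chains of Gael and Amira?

Mateo

Gael's chain of managers is Vinh, Mateo, Marisol. Amira's chain of managers is Uma, Mateo, Marisol. The first manager that appears in both chains is Mateo.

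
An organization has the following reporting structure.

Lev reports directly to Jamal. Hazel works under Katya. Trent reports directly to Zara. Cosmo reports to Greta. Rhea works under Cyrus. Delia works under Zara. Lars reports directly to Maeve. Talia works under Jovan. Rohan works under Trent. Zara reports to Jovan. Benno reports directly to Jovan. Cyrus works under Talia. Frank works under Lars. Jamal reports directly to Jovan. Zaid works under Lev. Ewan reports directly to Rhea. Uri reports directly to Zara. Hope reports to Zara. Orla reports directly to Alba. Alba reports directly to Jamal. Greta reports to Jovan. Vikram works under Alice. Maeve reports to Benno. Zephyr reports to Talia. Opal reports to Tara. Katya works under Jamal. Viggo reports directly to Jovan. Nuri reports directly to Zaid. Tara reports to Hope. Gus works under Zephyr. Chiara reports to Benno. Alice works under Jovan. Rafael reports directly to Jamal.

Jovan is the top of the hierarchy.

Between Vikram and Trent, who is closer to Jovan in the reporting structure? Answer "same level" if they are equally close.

same level

Both Vikram and Trent are 2 levels below Jovan.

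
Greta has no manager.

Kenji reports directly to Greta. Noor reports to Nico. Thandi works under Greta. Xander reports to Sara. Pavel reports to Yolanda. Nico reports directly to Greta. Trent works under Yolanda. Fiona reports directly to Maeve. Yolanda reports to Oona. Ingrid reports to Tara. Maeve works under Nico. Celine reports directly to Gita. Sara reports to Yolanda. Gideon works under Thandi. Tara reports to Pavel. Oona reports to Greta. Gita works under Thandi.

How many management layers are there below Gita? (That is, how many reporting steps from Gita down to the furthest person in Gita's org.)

The longest chain under Gita runs Gita → Celine, which is 1 level below Gita.

1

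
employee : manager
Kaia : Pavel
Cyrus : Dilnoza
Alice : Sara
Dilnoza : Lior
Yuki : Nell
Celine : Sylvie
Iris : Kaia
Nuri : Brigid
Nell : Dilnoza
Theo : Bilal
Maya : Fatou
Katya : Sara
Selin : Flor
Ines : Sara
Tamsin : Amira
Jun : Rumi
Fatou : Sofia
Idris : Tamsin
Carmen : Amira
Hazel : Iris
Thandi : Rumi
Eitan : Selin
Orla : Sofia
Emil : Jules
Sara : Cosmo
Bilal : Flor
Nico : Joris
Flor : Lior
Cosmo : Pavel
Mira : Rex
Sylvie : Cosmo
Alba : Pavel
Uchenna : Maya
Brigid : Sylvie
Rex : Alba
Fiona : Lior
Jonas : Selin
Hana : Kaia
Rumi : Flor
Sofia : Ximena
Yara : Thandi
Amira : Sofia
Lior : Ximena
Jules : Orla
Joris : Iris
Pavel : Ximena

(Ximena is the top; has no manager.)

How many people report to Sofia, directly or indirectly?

Sofia directly manages Amira, Fatou, Orla. Under Amira: Carmen, Tamsin, Idris (3). Under Fatou: Maya, Uchenna (2). Under Orla: Jules, Emil (2). So Sofia's organization is 3 direct reports plus everyone under them: 4 + 3 + 3 = 10.

10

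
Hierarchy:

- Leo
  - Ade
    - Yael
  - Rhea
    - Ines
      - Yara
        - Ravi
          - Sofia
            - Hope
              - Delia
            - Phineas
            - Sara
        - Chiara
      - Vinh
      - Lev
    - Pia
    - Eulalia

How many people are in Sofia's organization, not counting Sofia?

4

Sofia directly manages Hope, Phineas, Sara. Under Hope: Delia (1). Phineas has no reports. Sara has no reports. So Sofia's organization is 3 direct reports plus everyone under them: 2 + 1 + 1 = 4.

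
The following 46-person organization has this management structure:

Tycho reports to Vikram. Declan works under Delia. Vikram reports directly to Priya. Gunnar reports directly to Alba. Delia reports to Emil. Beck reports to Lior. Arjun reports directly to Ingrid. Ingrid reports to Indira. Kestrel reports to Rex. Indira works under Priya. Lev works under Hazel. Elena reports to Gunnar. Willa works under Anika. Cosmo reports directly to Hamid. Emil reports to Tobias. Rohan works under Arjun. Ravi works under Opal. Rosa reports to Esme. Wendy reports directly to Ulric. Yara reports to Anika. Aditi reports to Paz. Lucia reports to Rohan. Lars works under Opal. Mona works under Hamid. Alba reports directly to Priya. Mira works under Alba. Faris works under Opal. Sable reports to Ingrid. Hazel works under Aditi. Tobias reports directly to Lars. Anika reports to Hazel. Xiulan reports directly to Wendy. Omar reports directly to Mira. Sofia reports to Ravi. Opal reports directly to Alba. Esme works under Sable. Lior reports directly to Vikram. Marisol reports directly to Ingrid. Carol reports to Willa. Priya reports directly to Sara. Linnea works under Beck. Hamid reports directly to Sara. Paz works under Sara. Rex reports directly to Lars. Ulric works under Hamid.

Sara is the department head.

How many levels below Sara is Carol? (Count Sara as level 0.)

Chain from Carol up to Sara: Carol → Willa → Anika → Hazel → Aditi → Paz → Sara. That is 6 steps up, so Carol is 6 levels below Sara.

6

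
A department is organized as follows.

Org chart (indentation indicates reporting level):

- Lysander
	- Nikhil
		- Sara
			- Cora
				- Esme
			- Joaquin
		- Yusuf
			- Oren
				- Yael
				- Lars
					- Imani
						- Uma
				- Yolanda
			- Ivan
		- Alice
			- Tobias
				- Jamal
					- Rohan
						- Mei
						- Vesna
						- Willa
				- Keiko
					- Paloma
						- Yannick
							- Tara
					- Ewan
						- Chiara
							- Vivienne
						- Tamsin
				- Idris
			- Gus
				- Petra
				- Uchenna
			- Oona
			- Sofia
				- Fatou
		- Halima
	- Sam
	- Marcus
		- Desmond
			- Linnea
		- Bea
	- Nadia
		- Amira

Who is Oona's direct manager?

Oona reports directly to Alice.

Alice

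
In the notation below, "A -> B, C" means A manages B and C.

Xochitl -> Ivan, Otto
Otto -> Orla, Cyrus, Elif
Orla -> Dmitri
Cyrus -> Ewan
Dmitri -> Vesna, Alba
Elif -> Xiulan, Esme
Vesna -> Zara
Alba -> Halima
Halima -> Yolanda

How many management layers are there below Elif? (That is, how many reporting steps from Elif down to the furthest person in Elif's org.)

1

The longest chain under Elif runs Elif → Esme, which is 1 level below Elif.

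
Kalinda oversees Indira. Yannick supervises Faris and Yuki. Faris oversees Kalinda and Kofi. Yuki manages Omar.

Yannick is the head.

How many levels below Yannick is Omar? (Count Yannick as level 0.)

Chain from Omar up to Yannick: Omar → Yuki → Yannick. That is 2 steps up, so Omar is 2 levels below Yannick.

2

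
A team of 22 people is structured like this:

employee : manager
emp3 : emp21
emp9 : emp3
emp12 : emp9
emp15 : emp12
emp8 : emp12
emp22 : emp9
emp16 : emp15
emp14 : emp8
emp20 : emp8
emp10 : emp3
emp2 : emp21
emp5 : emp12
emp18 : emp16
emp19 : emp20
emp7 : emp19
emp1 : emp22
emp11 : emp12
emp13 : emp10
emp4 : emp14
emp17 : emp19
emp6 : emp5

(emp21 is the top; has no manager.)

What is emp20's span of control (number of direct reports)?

emp20 directly manages emp19. That is 1 direct report.

1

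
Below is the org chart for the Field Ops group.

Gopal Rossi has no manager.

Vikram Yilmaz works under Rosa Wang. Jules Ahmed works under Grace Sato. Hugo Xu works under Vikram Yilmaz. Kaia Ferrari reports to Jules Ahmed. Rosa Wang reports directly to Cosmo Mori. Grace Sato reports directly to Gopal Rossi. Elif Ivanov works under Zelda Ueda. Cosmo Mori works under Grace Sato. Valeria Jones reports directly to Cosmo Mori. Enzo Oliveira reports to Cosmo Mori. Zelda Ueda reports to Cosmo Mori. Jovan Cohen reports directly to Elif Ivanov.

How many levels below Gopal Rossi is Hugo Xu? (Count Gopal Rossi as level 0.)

5

Chain from Hugo Xu up to Gopal Rossi: Hugo Xu → Vikram Yilmaz → Rosa Wang → Cosmo Mori → Grace Sato → Gopal Rossi. That is 5 steps up, so Hugo Xu is 5 levels below Gopal Rossi.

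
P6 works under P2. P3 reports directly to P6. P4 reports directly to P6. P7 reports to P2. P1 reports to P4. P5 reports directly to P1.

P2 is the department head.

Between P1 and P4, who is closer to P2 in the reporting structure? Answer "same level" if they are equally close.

P4

P1 is 3 levels below P2; P4 is 2. P4 is higher.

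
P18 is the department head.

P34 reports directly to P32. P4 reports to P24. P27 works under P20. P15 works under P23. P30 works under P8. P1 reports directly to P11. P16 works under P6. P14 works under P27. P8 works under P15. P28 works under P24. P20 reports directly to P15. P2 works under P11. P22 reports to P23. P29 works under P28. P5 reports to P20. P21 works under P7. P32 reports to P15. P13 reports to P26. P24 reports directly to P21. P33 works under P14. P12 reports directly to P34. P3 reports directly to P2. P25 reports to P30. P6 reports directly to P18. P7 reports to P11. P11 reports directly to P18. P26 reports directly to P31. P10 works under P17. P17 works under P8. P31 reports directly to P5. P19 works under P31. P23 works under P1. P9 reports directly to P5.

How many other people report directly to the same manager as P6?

P6 reports to P18. P18's other direct reports are P11 — 1 peer.

1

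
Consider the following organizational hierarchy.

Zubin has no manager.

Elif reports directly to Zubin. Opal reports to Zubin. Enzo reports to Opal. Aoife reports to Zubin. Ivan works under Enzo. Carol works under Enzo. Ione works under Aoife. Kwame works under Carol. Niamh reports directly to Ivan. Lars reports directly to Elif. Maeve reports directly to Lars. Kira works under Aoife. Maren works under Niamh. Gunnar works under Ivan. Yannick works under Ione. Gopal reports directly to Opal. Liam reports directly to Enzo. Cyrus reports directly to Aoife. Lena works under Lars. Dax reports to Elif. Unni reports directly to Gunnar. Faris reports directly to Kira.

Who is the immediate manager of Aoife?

Zubin

Aoife reports directly to Zubin.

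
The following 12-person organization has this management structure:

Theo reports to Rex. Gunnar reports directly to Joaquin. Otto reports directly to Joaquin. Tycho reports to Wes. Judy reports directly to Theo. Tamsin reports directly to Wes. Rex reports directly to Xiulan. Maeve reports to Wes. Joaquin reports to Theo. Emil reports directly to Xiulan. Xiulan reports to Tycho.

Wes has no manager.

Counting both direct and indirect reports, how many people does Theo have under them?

4

Theo directly manages Joaquin, Judy. Under Joaquin: Gunnar, Otto (2). Judy has no reports. So Theo's organization is 2 direct reports plus everyone under them: 3 + 1 = 4.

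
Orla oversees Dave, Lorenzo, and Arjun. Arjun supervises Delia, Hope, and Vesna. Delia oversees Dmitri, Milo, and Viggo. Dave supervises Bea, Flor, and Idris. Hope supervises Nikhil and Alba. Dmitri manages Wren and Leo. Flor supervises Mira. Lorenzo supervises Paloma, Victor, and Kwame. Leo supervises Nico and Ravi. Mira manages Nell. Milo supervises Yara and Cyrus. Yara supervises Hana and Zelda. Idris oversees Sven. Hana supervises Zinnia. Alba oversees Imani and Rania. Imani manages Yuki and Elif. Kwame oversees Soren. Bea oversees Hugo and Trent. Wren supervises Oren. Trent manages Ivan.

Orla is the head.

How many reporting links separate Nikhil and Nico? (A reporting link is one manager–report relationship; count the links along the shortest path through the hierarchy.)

6

Nikhil is 2 levels below Arjun, and Nico is 4 levels below Arjun (their lowest common manager). The shortest path runs up from Nikhil to Arjun and back down to Nico: 2 + 4 = 6 links.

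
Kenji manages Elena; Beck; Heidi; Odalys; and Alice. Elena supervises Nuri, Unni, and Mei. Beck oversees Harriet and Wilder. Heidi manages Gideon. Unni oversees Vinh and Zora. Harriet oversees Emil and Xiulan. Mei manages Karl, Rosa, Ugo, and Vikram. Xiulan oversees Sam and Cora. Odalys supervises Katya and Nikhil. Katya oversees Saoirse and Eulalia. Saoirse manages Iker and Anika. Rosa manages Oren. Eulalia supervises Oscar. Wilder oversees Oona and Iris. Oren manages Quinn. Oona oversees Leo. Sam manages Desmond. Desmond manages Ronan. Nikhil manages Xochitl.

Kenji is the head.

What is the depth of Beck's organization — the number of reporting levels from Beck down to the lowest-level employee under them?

The longest chain under Beck runs Beck → Harriet → Xiulan → Sam → Desmond → Ronan, which is 5 levels below Beck.

5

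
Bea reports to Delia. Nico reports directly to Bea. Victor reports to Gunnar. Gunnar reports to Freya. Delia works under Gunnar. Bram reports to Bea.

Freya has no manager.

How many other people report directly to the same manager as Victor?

Victor reports to Gunnar. Gunnar's other direct reports are Delia — 1 peer.

1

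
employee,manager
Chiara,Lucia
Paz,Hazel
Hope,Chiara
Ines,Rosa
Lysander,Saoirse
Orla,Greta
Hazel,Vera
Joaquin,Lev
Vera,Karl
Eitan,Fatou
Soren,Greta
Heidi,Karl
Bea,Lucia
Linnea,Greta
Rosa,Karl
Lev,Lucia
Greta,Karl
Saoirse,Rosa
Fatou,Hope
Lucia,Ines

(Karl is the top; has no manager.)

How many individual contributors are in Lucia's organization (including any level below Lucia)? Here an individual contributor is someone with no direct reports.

3

The people in Lucia's organization with no one reporting to them are Bea, Eitan, Joaquin. That is 3.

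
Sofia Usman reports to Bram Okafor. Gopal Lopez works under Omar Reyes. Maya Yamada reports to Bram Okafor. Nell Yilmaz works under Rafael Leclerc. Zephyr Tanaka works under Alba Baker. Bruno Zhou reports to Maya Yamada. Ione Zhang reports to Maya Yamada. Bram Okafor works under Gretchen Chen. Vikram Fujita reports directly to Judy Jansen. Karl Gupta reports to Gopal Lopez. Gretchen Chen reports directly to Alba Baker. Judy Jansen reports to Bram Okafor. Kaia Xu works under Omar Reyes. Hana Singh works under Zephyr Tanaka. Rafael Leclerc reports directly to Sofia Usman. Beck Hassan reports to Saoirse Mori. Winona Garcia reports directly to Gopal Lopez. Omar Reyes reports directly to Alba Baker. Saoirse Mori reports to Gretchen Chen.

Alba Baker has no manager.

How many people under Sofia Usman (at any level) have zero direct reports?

1

The only person in Sofia Usman's organization with no one reporting to them is Nell Yilmaz. That is 1.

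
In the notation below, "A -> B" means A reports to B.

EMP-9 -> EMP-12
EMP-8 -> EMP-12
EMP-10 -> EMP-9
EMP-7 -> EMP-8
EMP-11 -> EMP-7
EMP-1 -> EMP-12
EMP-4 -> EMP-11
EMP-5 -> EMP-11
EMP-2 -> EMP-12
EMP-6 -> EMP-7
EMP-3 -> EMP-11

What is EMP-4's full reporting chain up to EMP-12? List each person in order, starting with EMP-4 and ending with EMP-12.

EMP-4 reports to EMP-11. EMP-11 reports to EMP-7. EMP-7 reports to EMP-8. EMP-8 reports to EMP-12. EMP-12 is at the top.

EMP-4 -> EMP-11 -> EMP-7 -> EMP-8 -> EMP-12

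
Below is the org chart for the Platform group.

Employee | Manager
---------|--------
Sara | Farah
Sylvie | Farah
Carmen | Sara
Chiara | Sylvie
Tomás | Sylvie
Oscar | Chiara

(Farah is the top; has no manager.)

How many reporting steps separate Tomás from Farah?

2

Chain from Tomás up to Farah: Tomás → Sylvie → Farah. That is 2 steps up, so Tomás is 2 levels below Farah.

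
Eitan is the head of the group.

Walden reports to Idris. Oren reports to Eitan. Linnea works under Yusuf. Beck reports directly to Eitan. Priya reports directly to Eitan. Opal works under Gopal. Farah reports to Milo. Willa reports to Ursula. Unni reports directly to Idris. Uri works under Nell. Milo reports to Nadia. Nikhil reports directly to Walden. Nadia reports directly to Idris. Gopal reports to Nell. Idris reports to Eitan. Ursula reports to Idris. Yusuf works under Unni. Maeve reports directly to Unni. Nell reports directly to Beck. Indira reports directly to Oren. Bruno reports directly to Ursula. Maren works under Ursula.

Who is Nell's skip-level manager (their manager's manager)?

Nell reports to Beck, and Beck reports to Eitan. So Nell's skip-level manager is Eitan.

Eitan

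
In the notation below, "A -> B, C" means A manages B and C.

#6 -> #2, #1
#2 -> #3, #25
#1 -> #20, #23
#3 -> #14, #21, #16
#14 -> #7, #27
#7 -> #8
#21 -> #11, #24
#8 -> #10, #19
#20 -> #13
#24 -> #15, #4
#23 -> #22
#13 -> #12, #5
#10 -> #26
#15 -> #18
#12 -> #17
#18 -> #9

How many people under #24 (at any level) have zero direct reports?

2

The people in #24's organization with no one reporting to them are #4, #9. That is 2.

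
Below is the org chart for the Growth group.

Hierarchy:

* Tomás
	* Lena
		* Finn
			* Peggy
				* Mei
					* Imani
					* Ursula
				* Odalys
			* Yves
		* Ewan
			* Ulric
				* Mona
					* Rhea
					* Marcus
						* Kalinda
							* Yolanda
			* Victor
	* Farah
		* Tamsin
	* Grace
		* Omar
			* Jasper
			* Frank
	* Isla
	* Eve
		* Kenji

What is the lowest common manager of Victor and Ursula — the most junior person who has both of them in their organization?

Lena

Victor's chain of managers is Ewan, Lena, Tomás. Ursula's chain of managers is Mei, Peggy, Finn, Lena, Tomás. The first manager that appears in both chains is Lena.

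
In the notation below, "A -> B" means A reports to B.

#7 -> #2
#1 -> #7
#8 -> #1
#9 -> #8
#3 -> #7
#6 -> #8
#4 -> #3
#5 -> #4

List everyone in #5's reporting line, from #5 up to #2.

#5 -> #4 -> #3 -> #7 -> #2

#5 reports to #4. #4 reports to #3. #3 reports to #7. #7 reports to #2. #2 is at the top.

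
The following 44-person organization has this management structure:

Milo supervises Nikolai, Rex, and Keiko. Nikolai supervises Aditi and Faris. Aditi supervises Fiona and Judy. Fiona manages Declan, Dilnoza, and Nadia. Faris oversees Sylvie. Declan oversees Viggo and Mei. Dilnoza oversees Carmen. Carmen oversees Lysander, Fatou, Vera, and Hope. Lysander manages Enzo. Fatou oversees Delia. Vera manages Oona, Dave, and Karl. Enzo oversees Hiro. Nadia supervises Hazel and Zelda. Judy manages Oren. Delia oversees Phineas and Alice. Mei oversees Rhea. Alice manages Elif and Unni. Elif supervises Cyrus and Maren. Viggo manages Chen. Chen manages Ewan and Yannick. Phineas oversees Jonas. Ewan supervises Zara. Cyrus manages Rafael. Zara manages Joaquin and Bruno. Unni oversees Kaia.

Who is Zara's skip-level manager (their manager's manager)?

Zara reports to Ewan, and Ewan reports to Chen. So Zara's skip-level manager is Chen.

Chen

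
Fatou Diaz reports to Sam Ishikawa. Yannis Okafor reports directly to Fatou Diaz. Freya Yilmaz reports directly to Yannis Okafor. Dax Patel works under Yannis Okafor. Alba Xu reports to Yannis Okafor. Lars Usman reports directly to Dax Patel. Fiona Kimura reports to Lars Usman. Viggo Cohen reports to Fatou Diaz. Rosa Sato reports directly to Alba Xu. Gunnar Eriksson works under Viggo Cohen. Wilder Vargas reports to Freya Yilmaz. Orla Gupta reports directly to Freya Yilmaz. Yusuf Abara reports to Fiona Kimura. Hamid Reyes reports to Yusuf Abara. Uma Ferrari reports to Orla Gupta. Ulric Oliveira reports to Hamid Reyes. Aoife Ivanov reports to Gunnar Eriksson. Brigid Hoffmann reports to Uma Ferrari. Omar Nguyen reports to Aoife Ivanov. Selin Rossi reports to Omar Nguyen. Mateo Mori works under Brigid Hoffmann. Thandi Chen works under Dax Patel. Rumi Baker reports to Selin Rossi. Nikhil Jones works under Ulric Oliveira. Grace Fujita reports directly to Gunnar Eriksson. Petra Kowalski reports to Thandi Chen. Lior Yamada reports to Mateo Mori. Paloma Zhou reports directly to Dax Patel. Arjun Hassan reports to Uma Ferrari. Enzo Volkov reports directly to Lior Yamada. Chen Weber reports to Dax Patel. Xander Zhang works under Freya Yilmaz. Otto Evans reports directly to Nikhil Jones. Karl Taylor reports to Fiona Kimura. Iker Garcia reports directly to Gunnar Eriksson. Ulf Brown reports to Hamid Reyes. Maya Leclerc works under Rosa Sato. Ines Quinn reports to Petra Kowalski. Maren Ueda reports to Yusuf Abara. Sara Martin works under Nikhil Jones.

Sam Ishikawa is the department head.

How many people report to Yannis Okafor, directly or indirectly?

30

Yannis Okafor directly manages Freya Yilmaz, Dax Patel, Alba Xu. Under Freya Yilmaz: Xander Zhang, Orla Gupta, Uma Ferrari, Arjun Hassan, Brigid Hoffmann, Mateo Mori, Lior Yamada, Enzo Volkov, Wilder Vargas (9). Under Dax Patel: Chen Weber, Paloma Zhou, Thandi Chen, Petra Kowalski, Ines Quinn, Lars Usman, Fiona Kimura, Karl Taylor, Yusuf Abara, Maren Ueda, Hamid Reyes, Ulf Brown, Ulric Oliveira, Nikhil Jones, Sara Martin, Otto Evans (16). Under Alba Xu: Rosa Sato, Maya Leclerc (2). So Yannis Okafor's organization is 3 direct reports plus everyone under them: 10 + 17 + 3 = 30.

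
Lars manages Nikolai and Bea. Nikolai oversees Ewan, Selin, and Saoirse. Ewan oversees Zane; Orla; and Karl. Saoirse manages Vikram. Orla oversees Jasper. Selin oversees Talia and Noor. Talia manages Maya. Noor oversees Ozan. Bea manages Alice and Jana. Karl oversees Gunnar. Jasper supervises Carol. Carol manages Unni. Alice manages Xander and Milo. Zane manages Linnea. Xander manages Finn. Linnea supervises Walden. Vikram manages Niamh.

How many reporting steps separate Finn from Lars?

Chain from Finn up to Lars: Finn → Xander → Alice → Bea → Lars. That is 4 steps up, so Finn is 4 levels below Lars.

4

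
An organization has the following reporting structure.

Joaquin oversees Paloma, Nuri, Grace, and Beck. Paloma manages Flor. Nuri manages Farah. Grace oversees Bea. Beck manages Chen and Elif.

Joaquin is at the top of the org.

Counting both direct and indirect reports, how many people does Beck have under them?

Beck directly manages Chen, Elif. Chen has no reports. Elif has no reports. So Beck's organization is 2 direct reports plus everyone under them: 1 + 1 = 2.

2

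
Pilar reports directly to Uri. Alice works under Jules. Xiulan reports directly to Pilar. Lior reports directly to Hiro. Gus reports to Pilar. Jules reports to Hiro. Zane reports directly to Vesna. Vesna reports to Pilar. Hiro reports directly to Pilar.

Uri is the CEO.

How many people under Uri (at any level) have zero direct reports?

The people in Uri's organization with no one reporting to them are Gus, Zane, Xiulan, Alice, Lior. That is 5.

5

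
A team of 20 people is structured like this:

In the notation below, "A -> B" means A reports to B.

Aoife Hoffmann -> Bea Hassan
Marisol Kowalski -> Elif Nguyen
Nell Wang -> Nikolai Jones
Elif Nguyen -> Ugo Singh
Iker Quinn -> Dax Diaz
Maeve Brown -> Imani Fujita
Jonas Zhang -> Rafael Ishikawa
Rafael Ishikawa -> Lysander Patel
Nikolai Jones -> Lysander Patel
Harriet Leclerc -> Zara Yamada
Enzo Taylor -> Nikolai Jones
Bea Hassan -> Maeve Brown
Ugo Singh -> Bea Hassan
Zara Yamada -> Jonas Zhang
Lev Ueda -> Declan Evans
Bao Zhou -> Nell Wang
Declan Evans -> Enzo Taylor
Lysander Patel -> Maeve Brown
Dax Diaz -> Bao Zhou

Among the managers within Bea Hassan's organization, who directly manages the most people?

Bea Hassan

Direct-report counts within Bea Hassan's organization: Bea Hassan has 2; Ugo Singh has 1; Elif Nguyen has 1. The largest is 2, held by Bea Hassan.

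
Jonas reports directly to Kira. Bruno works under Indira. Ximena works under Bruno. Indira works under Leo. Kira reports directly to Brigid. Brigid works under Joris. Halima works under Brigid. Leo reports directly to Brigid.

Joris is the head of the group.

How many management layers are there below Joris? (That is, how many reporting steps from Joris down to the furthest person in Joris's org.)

5

The longest chain under Joris runs Joris → Brigid → Leo → Indira → Bruno → Ximena, which is 5 levels below Joris.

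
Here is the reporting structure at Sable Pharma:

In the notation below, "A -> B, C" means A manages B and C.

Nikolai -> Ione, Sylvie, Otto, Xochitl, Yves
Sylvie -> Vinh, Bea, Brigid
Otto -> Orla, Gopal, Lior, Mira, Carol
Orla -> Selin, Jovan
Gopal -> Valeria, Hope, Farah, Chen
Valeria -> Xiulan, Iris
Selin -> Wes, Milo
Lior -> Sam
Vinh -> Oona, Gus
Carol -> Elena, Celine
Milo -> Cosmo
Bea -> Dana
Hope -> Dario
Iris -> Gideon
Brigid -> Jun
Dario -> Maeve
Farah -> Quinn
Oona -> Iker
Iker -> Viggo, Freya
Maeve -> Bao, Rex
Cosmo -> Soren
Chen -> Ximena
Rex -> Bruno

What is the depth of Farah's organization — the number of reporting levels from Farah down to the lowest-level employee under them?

The longest chain under Farah runs Farah → Quinn, which is 1 level below Farah.

1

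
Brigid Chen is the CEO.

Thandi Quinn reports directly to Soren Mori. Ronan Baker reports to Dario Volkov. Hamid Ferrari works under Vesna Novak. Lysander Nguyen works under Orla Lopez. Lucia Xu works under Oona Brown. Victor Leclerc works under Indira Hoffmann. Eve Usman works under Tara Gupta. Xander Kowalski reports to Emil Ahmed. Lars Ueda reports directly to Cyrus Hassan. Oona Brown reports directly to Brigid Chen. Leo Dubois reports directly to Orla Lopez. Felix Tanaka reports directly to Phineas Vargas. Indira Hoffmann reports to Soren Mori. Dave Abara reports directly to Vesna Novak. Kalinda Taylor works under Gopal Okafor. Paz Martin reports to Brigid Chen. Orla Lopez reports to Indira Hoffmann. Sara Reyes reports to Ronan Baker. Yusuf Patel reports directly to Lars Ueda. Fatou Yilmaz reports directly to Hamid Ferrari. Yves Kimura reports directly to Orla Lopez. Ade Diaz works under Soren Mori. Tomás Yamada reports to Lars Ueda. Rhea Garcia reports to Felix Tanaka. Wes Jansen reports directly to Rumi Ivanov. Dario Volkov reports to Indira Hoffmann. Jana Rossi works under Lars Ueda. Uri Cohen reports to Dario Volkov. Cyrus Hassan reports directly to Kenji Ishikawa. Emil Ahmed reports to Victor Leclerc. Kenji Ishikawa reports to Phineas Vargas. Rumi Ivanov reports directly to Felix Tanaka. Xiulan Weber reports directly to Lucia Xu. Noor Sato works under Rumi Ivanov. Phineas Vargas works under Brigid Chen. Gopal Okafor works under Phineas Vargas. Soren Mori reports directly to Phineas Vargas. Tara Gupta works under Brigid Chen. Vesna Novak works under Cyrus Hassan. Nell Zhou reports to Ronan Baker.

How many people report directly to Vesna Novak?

Vesna Novak directly manages Hamid Ferrari, Dave Abara. That is 2 direct reports.

2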